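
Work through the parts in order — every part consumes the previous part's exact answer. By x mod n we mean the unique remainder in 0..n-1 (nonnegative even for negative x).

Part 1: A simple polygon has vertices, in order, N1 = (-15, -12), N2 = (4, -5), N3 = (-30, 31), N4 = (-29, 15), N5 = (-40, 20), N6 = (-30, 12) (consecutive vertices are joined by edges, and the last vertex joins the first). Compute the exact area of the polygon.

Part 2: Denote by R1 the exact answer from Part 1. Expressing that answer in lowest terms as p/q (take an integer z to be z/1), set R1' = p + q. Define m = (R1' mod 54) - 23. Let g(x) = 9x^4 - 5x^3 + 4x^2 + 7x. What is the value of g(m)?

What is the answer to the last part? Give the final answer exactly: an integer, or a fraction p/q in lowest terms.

Part 1: cross terms: (-15*-5 - 4*-12)=123, (4*31 - -30*-5)=-26, (-30*15 - -29*31)=449, (-29*20 - -40*15)=20, (-40*12 - -30*20)=120, (-30*-12 - -15*12)=540; twice the area = |1226| = 1226; area = 613; answer 613
Part 2: R1 = 613; threaded value p + q = 614; m = -3; 9*(-3)^4 - 5*(-3)^3 + 4*(-3)^2 + 7*(-3)^1 = (729) + (135) + (36) + (-21) = 879; answer 879

879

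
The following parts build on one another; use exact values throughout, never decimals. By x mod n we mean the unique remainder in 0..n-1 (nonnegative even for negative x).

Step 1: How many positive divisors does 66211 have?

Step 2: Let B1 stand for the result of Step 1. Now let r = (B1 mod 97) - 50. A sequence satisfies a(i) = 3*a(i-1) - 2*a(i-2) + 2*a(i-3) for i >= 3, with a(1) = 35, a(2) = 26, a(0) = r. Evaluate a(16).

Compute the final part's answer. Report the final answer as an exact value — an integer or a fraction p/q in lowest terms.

Step 1: 66211 = 73 * 907; number of divisors = (1+1) * (1+1) = 4; answer 4
Step 2: B1 = 4; r = -46; a(3) = 3*(26) - 2*(35) + 2*(-46) = -84; iterating: a(3)=-84, a(4)=-234, a(5)=-482, a(6)=-1146, a(7)=-2942, a(8)=-7498, a(9)=-18902, a(10)=-47594, a(11)=-119974, a(12)=-302538, a(13)=-762854, a(14)=-1923434, a(15)=-4849670, a(16)=-12227850; answer -12227850

-12227850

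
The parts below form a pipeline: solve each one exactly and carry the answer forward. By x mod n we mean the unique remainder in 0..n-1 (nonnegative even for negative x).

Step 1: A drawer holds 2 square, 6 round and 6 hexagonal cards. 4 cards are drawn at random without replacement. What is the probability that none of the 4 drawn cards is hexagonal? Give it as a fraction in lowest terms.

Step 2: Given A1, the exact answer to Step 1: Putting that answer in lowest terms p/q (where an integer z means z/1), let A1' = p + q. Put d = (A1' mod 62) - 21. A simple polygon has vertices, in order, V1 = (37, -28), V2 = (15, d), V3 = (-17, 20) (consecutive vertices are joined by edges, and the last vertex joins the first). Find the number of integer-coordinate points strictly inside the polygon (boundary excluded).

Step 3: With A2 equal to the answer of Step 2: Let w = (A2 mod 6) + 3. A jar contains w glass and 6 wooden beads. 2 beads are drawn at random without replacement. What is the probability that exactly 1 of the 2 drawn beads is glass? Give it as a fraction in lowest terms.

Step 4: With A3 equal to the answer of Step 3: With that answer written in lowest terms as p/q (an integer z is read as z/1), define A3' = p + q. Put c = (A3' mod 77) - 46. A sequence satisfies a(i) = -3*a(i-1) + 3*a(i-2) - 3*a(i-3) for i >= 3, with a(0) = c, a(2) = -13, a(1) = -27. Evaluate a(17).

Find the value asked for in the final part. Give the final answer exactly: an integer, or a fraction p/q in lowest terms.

Step 1: total draws C(14,4) = 1001; favorable C(8,4) = 70; P = 10/143; answer 10/143
Step 2: A1 = 10/143; threaded value p + q = 153; d = 8; cross terms: (37*8 - 15*-28)=716, (15*20 - -17*8)=436, (-17*-28 - 37*20)=-264; twice the area = |888| = 888; area = 444; boundary points = 2 + 4 + 6 = 12; strictly interior points = area - boundary/2 + 1 = 439; answer 439
Step 3: A2 = 439; w = 4; total draws C(10,2) = 45; favorable C(4,1)*C(6,1) = 24; P = 8/15; answer 8/15
Step 4: A3 = 8/15; threaded value p + q = 23; c = -23; a(3) = -3*(-13) + 3*(-27) - 3*(-23) = 27; iterating: a(3)=27, a(4)=-39, a(5)=237, a(6)=-909, a(7)=3555, a(8)=-14103, a(9)=55701, a(10)=-220077, a(11)=869643, a(12)=-3436263, a(13)=13577949, a(14)=-53651565, a(15)=211997331, a(16)=-837680535, a(17)=3309988293; answer 3309988293

3309988293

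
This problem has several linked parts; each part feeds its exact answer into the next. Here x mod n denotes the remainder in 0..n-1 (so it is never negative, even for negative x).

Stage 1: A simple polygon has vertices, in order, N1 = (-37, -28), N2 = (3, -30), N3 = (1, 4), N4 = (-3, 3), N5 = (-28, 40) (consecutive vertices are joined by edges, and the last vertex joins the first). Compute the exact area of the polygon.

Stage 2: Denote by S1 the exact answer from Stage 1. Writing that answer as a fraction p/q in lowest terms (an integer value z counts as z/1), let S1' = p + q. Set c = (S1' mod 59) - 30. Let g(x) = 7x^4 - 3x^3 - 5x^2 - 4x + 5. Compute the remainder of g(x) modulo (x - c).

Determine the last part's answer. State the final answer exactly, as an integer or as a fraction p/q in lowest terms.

Stage 1: cross terms: (-37*-30 - 3*-28)=1194, (3*4 - 1*-30)=42, (1*3 - -3*4)=15, (-3*40 - -28*3)=-36, (-28*-28 - -37*40)=2264; twice the area = |3479| = 3479; area = 3479/2; answer 3479/2
Stage 2: S1 = 3479/2; threaded value p + q = 3481; c = -30; remainder = value at the root: 7*(-30)^4 - 3*(-30)^3 - 5*(-30)^2 - 4*(-30)^1 + 5 = (5670000) + (81000) + (-4500) + (120) + (5) = 5746625; answer 5746625

5746625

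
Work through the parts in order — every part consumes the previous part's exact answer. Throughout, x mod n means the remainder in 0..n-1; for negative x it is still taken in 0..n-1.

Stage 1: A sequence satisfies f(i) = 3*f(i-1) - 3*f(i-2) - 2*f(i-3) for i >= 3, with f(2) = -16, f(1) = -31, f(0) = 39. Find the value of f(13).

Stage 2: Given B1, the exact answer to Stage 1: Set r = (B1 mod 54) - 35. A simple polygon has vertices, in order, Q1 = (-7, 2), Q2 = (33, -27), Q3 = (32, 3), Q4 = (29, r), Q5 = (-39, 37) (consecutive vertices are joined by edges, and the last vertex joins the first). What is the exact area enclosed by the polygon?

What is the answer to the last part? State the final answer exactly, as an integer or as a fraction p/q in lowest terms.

Stage 1: f(3) = 3*(-16) - 3*(-31) - 2*(39) = -33; iterating: f(3)=-33, f(4)=11, f(5)=164, f(6)=525, f(7)=1061, f(8)=1280, f(9)=-393, f(10)=-7141, f(11)=-22804, f(12)=-46203, f(13)=-55915; answer -55915
Stage 2: B1 = -55915; r = -6; cross terms: (-7*-27 - 33*2)=123, (33*3 - 32*-27)=963, (32*-6 - 29*3)=-279, (29*37 - -39*-6)=839, (-39*2 - -7*37)=181; twice the area = |1827| = 1827; area = 1827/2; answer 1827/2

1827/2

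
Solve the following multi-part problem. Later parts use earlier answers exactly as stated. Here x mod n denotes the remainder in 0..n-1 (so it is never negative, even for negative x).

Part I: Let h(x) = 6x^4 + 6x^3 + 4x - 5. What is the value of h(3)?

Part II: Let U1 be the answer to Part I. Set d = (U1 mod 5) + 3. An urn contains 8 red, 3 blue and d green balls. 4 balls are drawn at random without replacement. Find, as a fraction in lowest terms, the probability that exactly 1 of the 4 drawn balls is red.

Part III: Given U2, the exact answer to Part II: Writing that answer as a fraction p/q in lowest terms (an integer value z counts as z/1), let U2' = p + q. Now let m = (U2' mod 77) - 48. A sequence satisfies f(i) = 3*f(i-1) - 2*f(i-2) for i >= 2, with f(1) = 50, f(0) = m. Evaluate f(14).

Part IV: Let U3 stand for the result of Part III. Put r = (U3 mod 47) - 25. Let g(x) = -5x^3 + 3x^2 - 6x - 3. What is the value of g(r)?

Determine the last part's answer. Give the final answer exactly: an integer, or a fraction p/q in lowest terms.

-38923

Part I: 6*(3)^4 + 6*(3)^3 + 4*(3)^1 - 5 = (486) + (162) + (12) + (-5) = 655; answer 655
Part II: U1 = 655; d = 3; total draws C(14,4) = 1001; favorable C(8,1)*C(6,3) = 160; P = 160/1001; answer 160/1001
Part III: U2 = 160/1001; threaded value p + q = 1161; m = -42; f(2) = 3*(50) - 2*(-42) = 234; iterating: f(2)=234, f(3)=602, f(4)=1338, f(5)=2810, f(6)=5754, f(7)=11642, f(8)=23418, f(9)=46970, f(10)=94074, f(11)=188282, f(12)=376698, f(13)=753530, f(14)=1507194; answer 1507194
Part IV: U3 = 1507194; r = 20; -5*(20)^3 + 3*(20)^2 - 6*(20)^1 - 3 = (-40000) + (1200) + (-120) + (-3) = -38923; answer -38923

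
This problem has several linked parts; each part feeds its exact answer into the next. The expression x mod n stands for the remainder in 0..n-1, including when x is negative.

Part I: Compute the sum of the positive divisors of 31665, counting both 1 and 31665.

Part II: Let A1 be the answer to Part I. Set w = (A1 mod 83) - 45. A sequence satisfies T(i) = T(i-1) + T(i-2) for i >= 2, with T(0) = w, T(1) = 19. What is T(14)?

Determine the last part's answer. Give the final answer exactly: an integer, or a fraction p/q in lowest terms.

10192

Part I: 31665 = 3 * 5 * 2111; sigma = (1 + 3) * (1 + 5) * (1 + 2111) = 4 * 6 * 2112 = 50688; answer 50688
Part II: A1 = 50688; w = 13; T(2) = 1*(19) + 1*(13) = 32; iterating: T(2)=32, T(3)=51, T(4)=83, T(5)=134, T(6)=217, T(7)=351, T(8)=568, T(9)=919, T(10)=1487, T(11)=2406, T(12)=3893, T(13)=6299, T(14)=10192; answer 10192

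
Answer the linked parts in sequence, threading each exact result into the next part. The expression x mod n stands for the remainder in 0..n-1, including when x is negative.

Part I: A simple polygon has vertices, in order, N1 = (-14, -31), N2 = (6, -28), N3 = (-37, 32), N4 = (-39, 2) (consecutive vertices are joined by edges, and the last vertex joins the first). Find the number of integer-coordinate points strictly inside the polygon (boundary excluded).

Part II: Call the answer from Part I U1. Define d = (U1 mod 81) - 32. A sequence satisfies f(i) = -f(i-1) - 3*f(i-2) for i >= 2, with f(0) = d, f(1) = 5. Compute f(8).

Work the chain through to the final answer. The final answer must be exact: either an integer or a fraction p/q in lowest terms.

Part I: cross terms: (-14*-28 - 6*-31)=578, (6*32 - -37*-28)=-844, (-37*2 - -39*32)=1174, (-39*-31 - -14*2)=1237; twice the area = |2145| = 2145; area = 2145/2; boundary points = 1 + 1 + 2 + 1 = 5; strictly interior points = area - boundary/2 + 1 = 1071; answer 1071
Part II: U1 = 1071; d = -14; f(2) = -1*(5) - 3*(-14) = 37; iterating: f(2)=37, f(3)=-52, f(4)=-59, f(5)=215, f(6)=-38, f(7)=-607, f(8)=721; answer 721

721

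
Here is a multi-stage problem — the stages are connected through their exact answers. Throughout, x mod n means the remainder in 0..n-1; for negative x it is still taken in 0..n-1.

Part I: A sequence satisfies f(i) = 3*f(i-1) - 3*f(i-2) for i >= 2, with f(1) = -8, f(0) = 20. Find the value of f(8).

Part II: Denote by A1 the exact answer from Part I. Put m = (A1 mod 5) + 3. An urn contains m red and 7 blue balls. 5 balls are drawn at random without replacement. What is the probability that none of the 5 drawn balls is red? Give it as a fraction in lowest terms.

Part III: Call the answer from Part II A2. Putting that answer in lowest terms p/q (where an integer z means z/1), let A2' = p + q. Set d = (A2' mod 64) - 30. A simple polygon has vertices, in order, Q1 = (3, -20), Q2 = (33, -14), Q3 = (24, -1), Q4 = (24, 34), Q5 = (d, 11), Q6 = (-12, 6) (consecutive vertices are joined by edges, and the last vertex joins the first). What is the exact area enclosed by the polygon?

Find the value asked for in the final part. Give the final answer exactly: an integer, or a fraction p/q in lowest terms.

1763/2

Part I: f(2) = 3*(-8) - 3*(20) = -84; iterating: f(2)=-84, f(3)=-228, f(4)=-432, f(5)=-612, f(6)=-540, f(7)=216, f(8)=2268; answer 2268
Part II: A1 = 2268; m = 6; total draws C(13,5) = 1287; favorable C(7,5) = 21; P = 7/429; answer 7/429
Part III: A2 = 7/429; threaded value p + q = 436; d = 22; cross terms: (3*-14 - 33*-20)=618, (33*-1 - 24*-14)=303, (24*34 - 24*-1)=840, (24*11 - 22*34)=-484, (22*6 - -12*11)=264, (-12*-20 - 3*6)=222; twice the area = |1763| = 1763; area = 1763/2; answer 1763/2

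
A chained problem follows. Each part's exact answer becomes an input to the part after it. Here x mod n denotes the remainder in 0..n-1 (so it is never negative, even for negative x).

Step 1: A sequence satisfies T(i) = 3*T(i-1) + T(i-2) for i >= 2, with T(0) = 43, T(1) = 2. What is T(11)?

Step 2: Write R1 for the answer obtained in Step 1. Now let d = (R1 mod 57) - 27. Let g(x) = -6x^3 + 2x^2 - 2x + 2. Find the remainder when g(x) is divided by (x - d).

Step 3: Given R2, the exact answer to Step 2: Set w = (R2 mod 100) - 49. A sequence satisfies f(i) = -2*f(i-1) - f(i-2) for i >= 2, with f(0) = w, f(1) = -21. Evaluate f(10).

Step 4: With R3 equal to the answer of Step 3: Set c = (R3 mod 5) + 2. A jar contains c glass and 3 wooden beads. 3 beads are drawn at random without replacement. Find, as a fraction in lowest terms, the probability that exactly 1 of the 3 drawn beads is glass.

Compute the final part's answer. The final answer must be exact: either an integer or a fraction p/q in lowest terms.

15/56

Step 1: T(2) = 3*(2) + 1*(43) = 49; iterating: T(2)=49, T(3)=149, T(4)=496, T(5)=1637, T(6)=5407, T(7)=17858, T(8)=58981, T(9)=194801, T(10)=643384, T(11)=2124953; answer 2124953
Step 2: R1 = 2124953; d = 23; remainder = value at the root: -6*(23)^3 + 2*(23)^2 - 2*(23)^1 + 2 = (-73002) + (1058) + (-46) + (2) = -71988; answer -71988
Step 3: R2 = -71988; w = -37; f(2) = -2*(-21) - 1*(-37) = 79; iterating: f(2)=79, f(3)=-137, f(4)=195, f(5)=-253, f(6)=311, f(7)=-369, f(8)=427, f(9)=-485, f(10)=543; answer 543
Step 4: R3 = 543; c = 5; total draws C(8,3) = 56; favorable C(5,1)*C(3,2) = 15; P = 15/56; answer 15/56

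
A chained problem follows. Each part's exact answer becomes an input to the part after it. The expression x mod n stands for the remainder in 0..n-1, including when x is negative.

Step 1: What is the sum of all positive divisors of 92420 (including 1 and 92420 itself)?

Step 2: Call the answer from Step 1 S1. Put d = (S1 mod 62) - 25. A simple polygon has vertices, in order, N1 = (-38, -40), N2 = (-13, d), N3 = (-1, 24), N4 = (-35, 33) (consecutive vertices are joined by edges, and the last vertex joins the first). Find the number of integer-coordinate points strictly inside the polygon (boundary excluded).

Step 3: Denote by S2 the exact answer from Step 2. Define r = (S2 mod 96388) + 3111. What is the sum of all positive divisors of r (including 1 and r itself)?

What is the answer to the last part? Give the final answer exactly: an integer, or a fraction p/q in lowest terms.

Step 1: 92420 = 2^2 * 5 * 4621; sigma = (1 + 2 + 4) * (1 + 5) * (1 + 4621) = 7 * 6 * 4622 = 194124; answer 194124
Step 2: S1 = 194124; d = -23; cross terms: (-38*-23 - -13*-40)=354, (-13*24 - -1*-23)=-335, (-1*33 - -35*24)=807, (-35*-40 - -38*33)=2654; twice the area = |3480| = 3480; area = 1740; boundary points = 1 + 1 + 1 + 1 = 4; strictly interior points = area - boundary/2 + 1 = 1739; answer 1739
Step 3: S2 = 1739; r = 4850; 4850 = 2 * 5^2 * 97; sigma = (1 + 2) * (1 + 5 + 25) * (1 + 97) = 3 * 31 * 98 = 9114; answer 9114

9114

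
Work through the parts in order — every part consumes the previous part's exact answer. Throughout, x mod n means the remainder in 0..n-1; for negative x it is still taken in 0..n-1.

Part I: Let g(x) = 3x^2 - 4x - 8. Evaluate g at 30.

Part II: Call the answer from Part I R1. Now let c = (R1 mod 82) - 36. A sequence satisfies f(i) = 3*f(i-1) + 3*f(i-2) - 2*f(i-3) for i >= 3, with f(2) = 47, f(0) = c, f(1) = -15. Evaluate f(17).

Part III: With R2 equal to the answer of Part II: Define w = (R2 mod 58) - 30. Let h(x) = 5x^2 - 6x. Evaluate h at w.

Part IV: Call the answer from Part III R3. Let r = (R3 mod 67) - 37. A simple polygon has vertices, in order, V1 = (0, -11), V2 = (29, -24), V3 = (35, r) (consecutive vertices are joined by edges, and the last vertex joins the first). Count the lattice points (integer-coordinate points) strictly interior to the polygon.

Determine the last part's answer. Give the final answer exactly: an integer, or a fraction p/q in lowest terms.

805

Part I: 3*(30)^2 - 4*(30)^1 - 8 = (2700) + (-120) + (-8) = 2572; answer 2572
Part II: R1 = 2572; c = -6; f(3) = 3*(47) + 3*(-15) - 2*(-6) = 108; iterating: f(3)=108, f(4)=495, f(5)=1715, f(6)=6414, f(7)=23397, f(8)=86003, f(9)=315372, f(10)=1157331, f(11)=4246103, f(12)=15579558, f(13)=57162321, f(14)=209733431, f(15)=769528140, f(16)=2823460071, f(17)=10359497771; answer 10359497771
Part III: R2 = 10359497771; w = 1; 5*(1)^2 - 6*(1)^1 = (5) + (-6) = -1; answer -1
Part IV: R3 = -1; r = 29; cross terms: (0*-24 - 29*-11)=319, (29*29 - 35*-24)=1681, (35*-11 - 0*29)=-385; twice the area = |1615| = 1615; area = 1615/2; boundary points = 1 + 1 + 5 = 7; strictly interior points = area - boundary/2 + 1 = 805; answer 805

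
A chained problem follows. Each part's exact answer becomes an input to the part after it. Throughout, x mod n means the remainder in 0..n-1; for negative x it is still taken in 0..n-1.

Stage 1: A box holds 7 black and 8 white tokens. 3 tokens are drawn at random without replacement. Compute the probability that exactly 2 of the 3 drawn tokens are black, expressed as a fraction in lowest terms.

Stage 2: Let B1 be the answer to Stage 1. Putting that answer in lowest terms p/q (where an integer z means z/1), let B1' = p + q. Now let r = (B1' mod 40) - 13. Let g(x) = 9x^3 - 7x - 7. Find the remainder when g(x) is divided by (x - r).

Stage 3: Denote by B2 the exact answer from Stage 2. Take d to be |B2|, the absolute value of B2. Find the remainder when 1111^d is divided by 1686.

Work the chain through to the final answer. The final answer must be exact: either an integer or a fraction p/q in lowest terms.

1237

Stage 1: total draws C(15,3) = 455; favorable C(7,2)*C(8,1) = 168; P = 24/65; answer 24/65
Stage 2: B1 = 24/65; threaded value p + q = 89; r = -4; remainder = value at the root: 9*(-4)^3 - 7*(-4)^1 - 7 = (-576) + (28) + (-7) = -555; answer -555
Stage 3: B2 = -555; d = 555; squarings mod 1686: 1111^1=1111, 1111^2=169, 1111^4=1585, 1111^8=85, 1111^16=481, 1111^32=379, 1111^64=331, 1111^128=1657, 1111^256=841, 1111^512=847; 1111^555 = 1111^1 * 1111^2 * 1111^8 * 1111^32 * 1111^512 = 1237 (mod 1686); answer 1237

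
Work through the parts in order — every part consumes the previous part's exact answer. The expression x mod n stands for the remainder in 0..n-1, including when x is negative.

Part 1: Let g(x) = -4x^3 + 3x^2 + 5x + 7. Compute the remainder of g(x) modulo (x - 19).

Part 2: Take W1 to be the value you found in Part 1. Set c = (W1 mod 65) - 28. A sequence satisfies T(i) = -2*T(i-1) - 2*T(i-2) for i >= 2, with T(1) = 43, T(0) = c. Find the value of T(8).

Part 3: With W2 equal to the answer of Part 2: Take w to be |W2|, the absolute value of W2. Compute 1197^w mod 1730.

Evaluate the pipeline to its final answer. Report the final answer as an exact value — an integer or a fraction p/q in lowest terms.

Part 1: remainder = value at the root: -4*(19)^3 + 3*(19)^2 + 5*(19)^1 + 7 = (-27436) + (1083) + (95) + (7) = -26251; answer -26251
Part 2: W1 = -26251; c = -19; T(2) = -2*(43) - 2*(-19) = -48; iterating: T(2)=-48, T(3)=10, T(4)=76, T(5)=-172, T(6)=192, T(7)=-40, T(8)=-304; answer -304
Part 3: W2 = -304; w = 304; squarings mod 1730: 1197^1=1197, 1197^2=369, 1197^4=1221, 1197^8=1311, 1197^16=831, 1197^32=291, 1197^64=1641, 1197^128=1001, 1197^256=331; 1197^304 = 1197^16 * 1197^32 * 1197^256 = 841 (mod 1730); answer 841

841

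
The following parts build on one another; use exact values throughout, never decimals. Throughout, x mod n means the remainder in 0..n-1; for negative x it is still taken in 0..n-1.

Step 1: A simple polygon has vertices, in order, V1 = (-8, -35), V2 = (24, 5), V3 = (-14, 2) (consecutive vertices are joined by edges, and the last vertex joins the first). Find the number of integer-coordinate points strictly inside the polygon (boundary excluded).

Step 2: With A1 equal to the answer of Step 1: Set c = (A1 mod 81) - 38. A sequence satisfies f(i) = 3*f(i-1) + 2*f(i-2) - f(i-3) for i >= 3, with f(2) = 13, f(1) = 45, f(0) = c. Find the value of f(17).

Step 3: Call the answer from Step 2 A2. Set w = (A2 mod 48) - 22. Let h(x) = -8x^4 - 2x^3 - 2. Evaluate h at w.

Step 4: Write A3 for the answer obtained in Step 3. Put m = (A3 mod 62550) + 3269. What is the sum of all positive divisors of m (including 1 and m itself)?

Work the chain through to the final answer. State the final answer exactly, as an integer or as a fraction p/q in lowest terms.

50360

Step 1: cross terms: (-8*5 - 24*-35)=800, (24*2 - -14*5)=118, (-14*-35 - -8*2)=506; twice the area = |1424| = 1424; area = 712; boundary points = 8 + 1 + 1 = 10; strictly interior points = area - boundary/2 + 1 = 708; answer 708
Step 2: A1 = 708; c = 22; f(3) = 3*(13) + 2*(45) - 1*(22) = 107; iterating: f(3)=107, f(4)=302, f(5)=1107, f(6)=3818, f(7)=13366, f(8)=46627, f(9)=162795, f(10)=568273, f(11)=1983782, f(12)=6925097, f(13)=24174582, f(14)=84390158, f(15)=294594541, f(16)=1028389357, f(17)=3589966995; answer 3589966995
Step 3: A2 = 3589966995; w = -19; -8*(-19)^4 - 2*(-19)^3 - 2 = (-1042568) + (13718) + (-2) = -1028852; answer -1028852
Step 4: A3 = -1028852; m = 37767; 37767 = 3 * 12589; sigma = (1 + 3) * (1 + 12589) = 4 * 12590 = 50360; answer 50360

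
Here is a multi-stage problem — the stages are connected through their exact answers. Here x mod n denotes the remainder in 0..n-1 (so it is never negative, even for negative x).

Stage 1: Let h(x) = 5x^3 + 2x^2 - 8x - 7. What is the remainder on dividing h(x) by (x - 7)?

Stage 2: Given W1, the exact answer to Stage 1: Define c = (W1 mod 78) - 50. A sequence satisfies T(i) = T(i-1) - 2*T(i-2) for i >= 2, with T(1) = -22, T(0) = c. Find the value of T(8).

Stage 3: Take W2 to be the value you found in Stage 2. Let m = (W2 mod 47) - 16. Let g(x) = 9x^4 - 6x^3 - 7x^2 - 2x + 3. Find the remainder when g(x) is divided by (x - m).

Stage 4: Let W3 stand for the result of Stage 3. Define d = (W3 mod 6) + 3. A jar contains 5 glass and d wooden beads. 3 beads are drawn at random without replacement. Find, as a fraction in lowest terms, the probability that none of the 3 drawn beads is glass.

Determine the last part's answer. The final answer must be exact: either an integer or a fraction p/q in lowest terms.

Stage 1: remainder = value at the root: 5*(7)^3 + 2*(7)^2 - 8*(7)^1 - 7 = (1715) + (98) + (-56) + (-7) = 1750; answer 1750
Stage 2: W1 = 1750; c = -16; T(2) = 1*(-22) - 2*(-16) = 10; iterating: T(2)=10, T(3)=54, T(4)=34, T(5)=-74, T(6)=-142, T(7)=6, T(8)=290; answer 290
Stage 3: W2 = 290; m = -8; remainder = value at the root: 9*(-8)^4 - 6*(-8)^3 - 7*(-8)^2 - 2*(-8)^1 + 3 = (36864) + (3072) + (-448) + (16) + (3) = 39507; answer 39507
Stage 4: W3 = 39507; d = 6; total draws C(11,3) = 165; favorable C(6,3) = 20; P = 4/33; answer 4/33

4/33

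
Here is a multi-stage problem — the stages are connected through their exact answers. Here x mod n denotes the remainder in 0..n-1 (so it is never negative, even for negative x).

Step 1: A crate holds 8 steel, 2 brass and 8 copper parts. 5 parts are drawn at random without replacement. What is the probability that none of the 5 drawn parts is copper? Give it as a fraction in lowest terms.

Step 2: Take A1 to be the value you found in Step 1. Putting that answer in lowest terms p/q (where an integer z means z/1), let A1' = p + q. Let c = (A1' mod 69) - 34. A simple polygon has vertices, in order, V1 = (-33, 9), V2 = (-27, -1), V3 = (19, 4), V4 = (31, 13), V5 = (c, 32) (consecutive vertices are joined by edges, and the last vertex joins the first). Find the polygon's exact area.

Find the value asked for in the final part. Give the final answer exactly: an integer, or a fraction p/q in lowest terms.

Step 1: total draws C(18,5) = 8568; favorable C(10,5) = 252; P = 1/34; answer 1/34
Step 2: A1 = 1/34; threaded value p + q = 35; c = 1; cross terms: (-33*-1 - -27*9)=276, (-27*4 - 19*-1)=-89, (19*13 - 31*4)=123, (31*32 - 1*13)=979, (1*9 - -33*32)=1065; twice the area = |2354| = 2354; area = 1177; answer 1177

1177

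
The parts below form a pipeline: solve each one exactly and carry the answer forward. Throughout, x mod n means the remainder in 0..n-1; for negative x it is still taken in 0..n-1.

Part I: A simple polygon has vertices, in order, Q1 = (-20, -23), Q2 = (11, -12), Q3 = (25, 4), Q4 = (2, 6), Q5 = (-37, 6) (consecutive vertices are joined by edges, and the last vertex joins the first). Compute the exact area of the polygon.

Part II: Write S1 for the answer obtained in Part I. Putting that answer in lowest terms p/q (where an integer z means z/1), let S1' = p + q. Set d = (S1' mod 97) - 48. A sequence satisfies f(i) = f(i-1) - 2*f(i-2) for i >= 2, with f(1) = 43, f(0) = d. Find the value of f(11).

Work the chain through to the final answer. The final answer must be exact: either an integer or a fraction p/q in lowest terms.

Part I: cross terms: (-20*-12 - 11*-23)=493, (11*4 - 25*-12)=344, (25*6 - 2*4)=142, (2*6 - -37*6)=234, (-37*-23 - -20*6)=971; twice the area = |2184| = 2184; area = 1092; answer 1092
Part II: S1 = 1092; threaded value p + q = 1093; d = -22; f(2) = 1*(43) - 2*(-22) = 87; iterating: f(2)=87, f(3)=1, f(4)=-173, f(5)=-175, f(6)=171, f(7)=521, f(8)=179, f(9)=-863, f(10)=-1221, f(11)=505; answer 505

505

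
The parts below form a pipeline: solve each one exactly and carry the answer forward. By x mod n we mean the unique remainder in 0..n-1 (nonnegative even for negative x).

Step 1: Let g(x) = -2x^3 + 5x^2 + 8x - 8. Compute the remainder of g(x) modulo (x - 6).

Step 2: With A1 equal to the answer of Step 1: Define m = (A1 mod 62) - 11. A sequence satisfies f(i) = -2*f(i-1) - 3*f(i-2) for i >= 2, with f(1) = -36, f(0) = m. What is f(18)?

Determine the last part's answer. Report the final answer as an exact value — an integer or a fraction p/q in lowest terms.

Step 1: remainder = value at the root: -2*(6)^3 + 5*(6)^2 + 8*(6)^1 - 8 = (-432) + (180) + (48) + (-8) = -212; answer -212
Step 2: A1 = -212; m = 25; f(2) = -2*(-36) - 3*(25) = -3; iterating: f(2)=-3, f(3)=114, f(4)=-219, f(5)=96, f(6)=465, f(7)=-1218, f(8)=1041, f(9)=1572, f(10)=-6267, f(11)=7818, f(12)=3165, f(13)=-29784, f(14)=50073, f(15)=-10794, f(16)=-128631, f(17)=289644, f(18)=-193395; answer -193395

-193395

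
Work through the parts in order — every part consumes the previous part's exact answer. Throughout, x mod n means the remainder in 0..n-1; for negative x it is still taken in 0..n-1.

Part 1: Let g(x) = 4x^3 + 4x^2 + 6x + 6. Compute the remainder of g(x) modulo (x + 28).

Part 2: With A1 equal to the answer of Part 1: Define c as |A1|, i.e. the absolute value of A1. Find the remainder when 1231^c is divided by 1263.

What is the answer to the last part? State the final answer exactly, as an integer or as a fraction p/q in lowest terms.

457

Part 1: remainder = value at the root: 4*(-28)^3 + 4*(-28)^2 + 6*(-28)^1 + 6 = (-87808) + (3136) + (-168) + (6) = -84834; answer -84834
Part 2: A1 = -84834; c = 84834; squarings mod 1263: 1231^1=1231, 1231^2=1024, 1231^4=286, 1231^8=964, 1231^16=991, 1231^32=730, 1231^64=1177, 1231^128=1081, 1231^256=286, 1231^512=964, 1231^1024=991, 1231^2048=730, 1231^4096=1177, 1231^8192=1081, 1231^16384=286, 1231^32768=964, 1231^65536=991; 1231^84834 = 1231^2 * 1231^32 * 1231^64 * 1231^256 * 1231^512 * 1231^2048 * 1231^16384 * 1231^65536 = 457 (mod 1263); answer 457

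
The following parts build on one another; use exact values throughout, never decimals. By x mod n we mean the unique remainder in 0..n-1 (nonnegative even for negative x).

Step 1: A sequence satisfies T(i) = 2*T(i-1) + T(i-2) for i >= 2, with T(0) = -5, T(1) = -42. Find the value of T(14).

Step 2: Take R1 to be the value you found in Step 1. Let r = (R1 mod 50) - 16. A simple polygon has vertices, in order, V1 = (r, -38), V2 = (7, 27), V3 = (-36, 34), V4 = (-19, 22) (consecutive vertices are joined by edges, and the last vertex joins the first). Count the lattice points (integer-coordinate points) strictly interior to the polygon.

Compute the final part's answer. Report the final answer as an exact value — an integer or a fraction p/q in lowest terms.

Step 1: T(2) = 2*(-42) + 1*(-5) = -89; iterating: T(2)=-89, T(3)=-220, T(4)=-529, T(5)=-1278, T(6)=-3085, T(7)=-7448, T(8)=-17981, T(9)=-43410, T(10)=-104801, T(11)=-253012, T(12)=-610825, T(13)=-1474662, T(14)=-3560149; answer -3560149
Step 2: R1 = -3560149; r = -15; cross terms: (-15*27 - 7*-38)=-139, (7*34 - -36*27)=1210, (-36*22 - -19*34)=-146, (-19*-38 - -15*22)=1052; twice the area = |1977| = 1977; area = 1977/2; boundary points = 1 + 1 + 1 + 4 = 7; strictly interior points = area - boundary/2 + 1 = 986; answer 986

986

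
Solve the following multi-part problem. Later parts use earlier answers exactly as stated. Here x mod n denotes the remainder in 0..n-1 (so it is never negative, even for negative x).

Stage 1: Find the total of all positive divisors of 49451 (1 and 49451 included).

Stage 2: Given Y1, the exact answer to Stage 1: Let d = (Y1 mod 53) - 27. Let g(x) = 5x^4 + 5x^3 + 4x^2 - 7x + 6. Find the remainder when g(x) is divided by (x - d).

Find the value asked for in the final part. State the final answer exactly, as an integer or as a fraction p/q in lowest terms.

1592238

Stage 1: 49451 is prime, so its only divisors are 1 and 49451; sigma = 1 + 49451 = 49452; answer 49452
Stage 2: Y1 = 49452; d = -24; remainder = value at the root: 5*(-24)^4 + 5*(-24)^3 + 4*(-24)^2 - 7*(-24)^1 + 6 = (1658880) + (-69120) + (2304) + (168) + (6) = 1592238; answer 1592238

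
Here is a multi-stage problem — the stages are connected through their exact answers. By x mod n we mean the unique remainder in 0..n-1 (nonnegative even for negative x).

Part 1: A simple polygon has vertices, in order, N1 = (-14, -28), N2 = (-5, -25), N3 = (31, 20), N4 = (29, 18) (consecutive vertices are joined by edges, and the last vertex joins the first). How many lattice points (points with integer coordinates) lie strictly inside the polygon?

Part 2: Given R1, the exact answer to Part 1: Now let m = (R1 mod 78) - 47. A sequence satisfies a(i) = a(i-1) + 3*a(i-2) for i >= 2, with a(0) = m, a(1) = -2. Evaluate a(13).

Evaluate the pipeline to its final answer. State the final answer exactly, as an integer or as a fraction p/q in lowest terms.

341182

Part 1: cross terms: (-14*-25 - -5*-28)=210, (-5*20 - 31*-25)=675, (31*18 - 29*20)=-22, (29*-28 - -14*18)=-560; twice the area = |303| = 303; area = 303/2; boundary points = 3 + 9 + 2 + 1 = 15; strictly interior points = area - boundary/2 + 1 = 145; answer 145
Part 2: R1 = 145; m = 20; a(2) = 1*(-2) + 3*(20) = 58; iterating: a(2)=58, a(3)=52, a(4)=226, a(5)=382, a(6)=1060, a(7)=2206, a(8)=5386, a(9)=12004, a(10)=28162, a(11)=64174, a(12)=148660, a(13)=341182; answer 341182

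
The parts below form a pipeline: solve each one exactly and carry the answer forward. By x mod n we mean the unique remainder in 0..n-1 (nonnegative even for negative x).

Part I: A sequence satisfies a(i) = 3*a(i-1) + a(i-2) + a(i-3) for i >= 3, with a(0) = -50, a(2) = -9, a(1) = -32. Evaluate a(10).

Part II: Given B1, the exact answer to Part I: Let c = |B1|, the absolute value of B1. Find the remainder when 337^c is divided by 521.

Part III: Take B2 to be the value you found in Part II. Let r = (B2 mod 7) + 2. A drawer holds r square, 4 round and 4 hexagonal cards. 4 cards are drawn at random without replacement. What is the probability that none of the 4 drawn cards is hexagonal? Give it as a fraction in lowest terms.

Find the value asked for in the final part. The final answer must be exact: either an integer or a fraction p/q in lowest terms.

Part I: a(3) = 3*(-9) + 1*(-32) + 1*(-50) = -109; iterating: a(3)=-109, a(4)=-368, a(5)=-1222, a(6)=-4143, a(7)=-14019, a(8)=-47422, a(9)=-160428, a(10)=-542725; answer -542725
Part II: B1 = -542725; c = 542725; squarings mod 521: 337^1=337, 337^2=512, 337^4=81, 337^8=309, 337^16=138, 337^32=288, 337^64=105, 337^128=84, 337^256=283, 337^512=376, 337^1024=185, 337^2048=360, 337^4096=392, 337^8192=490, 337^16384=440, 337^32768=309, 337^65536=138, 337^131072=288, 337^262144=105, 337^524288=84; 337^542725 = 337^1 * 337^4 * 337^2048 * 337^16384 * 337^524288 = 432 (mod 521); answer 432
Part III: B2 = 432; r = 7; total draws C(15,4) = 1365; favorable C(11,4) = 330; P = 22/91; answer 22/91

22/91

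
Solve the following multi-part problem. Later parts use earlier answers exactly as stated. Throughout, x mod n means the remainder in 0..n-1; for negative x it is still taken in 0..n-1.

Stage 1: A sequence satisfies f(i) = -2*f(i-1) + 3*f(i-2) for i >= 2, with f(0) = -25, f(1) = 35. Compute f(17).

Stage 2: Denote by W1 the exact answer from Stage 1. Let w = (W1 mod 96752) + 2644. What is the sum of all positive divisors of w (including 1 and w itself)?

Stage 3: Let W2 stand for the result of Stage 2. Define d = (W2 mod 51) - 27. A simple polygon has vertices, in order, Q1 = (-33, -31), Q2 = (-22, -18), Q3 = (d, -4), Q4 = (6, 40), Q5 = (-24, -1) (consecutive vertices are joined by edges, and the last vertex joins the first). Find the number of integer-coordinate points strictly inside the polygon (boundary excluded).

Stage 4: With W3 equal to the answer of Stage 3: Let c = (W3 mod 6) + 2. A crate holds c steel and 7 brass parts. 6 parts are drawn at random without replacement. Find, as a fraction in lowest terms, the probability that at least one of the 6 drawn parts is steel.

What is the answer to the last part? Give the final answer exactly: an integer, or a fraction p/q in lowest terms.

428/429

Stage 1: f(2) = -2*(35) + 3*(-25) = -145; iterating: f(2)=-145, f(3)=395, f(4)=-1225, f(5)=3635, f(6)=-10945, f(7)=32795, f(8)=-98425, f(9)=295235, f(10)=-885745, f(11)=2657195, f(12)=-7971625, f(13)=23914835, f(14)=-71744545, f(15)=215233595, f(16)=-645700825, f(17)=1937102435; answer 1937102435
Stage 2: W1 = 1937102435; w = 33287; 33287 is prime, so its only divisors are 1 and 33287; sigma = 1 + 33287 = 33288; answer 33288
Stage 3: W2 = 33288; d = 9; cross terms: (-33*-18 - -22*-31)=-88, (-22*-4 - 9*-18)=250, (9*40 - 6*-4)=384, (6*-1 - -24*40)=954, (-24*-31 - -33*-1)=711; twice the area = |2211| = 2211; area = 2211/2; boundary points = 1 + 1 + 1 + 1 + 3 = 7; strictly interior points = area - boundary/2 + 1 = 1103; answer 1103
Stage 4: W3 = 1103; c = 7; total draws C(14,6) = 3003; complement C(7,6) = 7; favorable 3003 - 7 = 2996; P = 428/429; answer 428/429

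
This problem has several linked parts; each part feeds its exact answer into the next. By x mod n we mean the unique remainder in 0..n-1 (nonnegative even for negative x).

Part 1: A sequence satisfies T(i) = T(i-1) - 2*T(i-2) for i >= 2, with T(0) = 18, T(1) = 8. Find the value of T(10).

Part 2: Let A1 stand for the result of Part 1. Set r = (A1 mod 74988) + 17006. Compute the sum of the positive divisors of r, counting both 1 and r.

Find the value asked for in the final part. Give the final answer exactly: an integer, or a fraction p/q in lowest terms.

31572

Part 1: T(2) = 1*(8) - 2*(18) = -28; iterating: T(2)=-28, T(3)=-44, T(4)=12, T(5)=100, T(6)=76, T(7)=-124, T(8)=-276, T(9)=-28, T(10)=524; answer 524
Part 2: A1 = 524; r = 17530; 17530 = 2 * 5 * 1753; sigma = (1 + 2) * (1 + 5) * (1 + 1753) = 3 * 6 * 1754 = 31572; answer 31572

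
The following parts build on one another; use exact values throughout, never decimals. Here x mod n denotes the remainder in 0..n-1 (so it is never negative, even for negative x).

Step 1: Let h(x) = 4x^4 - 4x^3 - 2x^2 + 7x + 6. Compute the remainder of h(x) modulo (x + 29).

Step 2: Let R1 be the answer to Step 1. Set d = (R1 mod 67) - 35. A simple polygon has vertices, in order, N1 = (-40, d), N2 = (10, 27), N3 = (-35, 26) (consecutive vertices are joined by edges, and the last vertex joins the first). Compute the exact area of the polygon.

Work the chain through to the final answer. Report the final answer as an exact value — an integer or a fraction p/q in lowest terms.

Step 1: remainder = value at the root: 4*(-29)^4 - 4*(-29)^3 - 2*(-29)^2 + 7*(-29)^1 + 6 = (2829124) + (97556) + (-1682) + (-203) + (6) = 2924801; answer 2924801
Step 2: R1 = 2924801; d = 15; cross terms: (-40*27 - 10*15)=-1230, (10*26 - -35*27)=1205, (-35*15 - -40*26)=515; twice the area = |490| = 490; area = 245; answer 245

245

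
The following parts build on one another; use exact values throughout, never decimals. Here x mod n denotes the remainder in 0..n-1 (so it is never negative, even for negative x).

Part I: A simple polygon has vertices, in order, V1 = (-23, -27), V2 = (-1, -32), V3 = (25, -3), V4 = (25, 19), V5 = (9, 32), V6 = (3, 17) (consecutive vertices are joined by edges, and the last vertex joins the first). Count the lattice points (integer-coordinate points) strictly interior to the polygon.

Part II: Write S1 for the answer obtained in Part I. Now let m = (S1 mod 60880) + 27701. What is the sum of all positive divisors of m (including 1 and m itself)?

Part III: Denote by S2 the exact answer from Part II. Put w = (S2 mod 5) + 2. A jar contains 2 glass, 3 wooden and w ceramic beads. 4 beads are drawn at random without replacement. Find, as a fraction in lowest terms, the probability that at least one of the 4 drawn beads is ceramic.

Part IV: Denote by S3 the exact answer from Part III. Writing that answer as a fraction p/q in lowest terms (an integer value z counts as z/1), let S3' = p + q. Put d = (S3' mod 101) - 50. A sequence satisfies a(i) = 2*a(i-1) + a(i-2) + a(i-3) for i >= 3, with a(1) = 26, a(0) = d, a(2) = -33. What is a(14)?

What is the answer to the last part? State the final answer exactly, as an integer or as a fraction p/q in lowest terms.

Part I: cross terms: (-23*-32 - -1*-27)=709, (-1*-3 - 25*-32)=803, (25*19 - 25*-3)=550, (25*32 - 9*19)=629, (9*17 - 3*32)=57, (3*-27 - -23*17)=310; twice the area = |3058| = 3058; area = 1529; boundary points = 1 + 1 + 22 + 1 + 3 + 2 = 30; strictly interior points = area - boundary/2 + 1 = 1515; answer 1515
Part II: S1 = 1515; m = 29216; 29216 = 2^5 * 11 * 83; sigma = (1 + 2 + 4 + 8 + 16 + 32) * (1 + 11) * (1 + 83) = 63 * 12 * 84 = 63504; answer 63504
Part III: S2 = 63504; w = 6; total draws C(11,4) = 330; complement C(5,4) = 5; favorable 330 - 5 = 325; P = 65/66; answer 65/66
Part IV: S3 = 65/66; threaded value p + q = 131; d = -20; a(3) = 2*(-33) + 1*(26) + 1*(-20) = -60; iterating: a(3)=-60, a(4)=-127, a(5)=-347, a(6)=-881, a(7)=-2236, a(8)=-5700, a(9)=-14517, a(10)=-36970, a(11)=-94157, a(12)=-239801, a(13)=-610729, a(14)=-1555416; answer -1555416

-1555416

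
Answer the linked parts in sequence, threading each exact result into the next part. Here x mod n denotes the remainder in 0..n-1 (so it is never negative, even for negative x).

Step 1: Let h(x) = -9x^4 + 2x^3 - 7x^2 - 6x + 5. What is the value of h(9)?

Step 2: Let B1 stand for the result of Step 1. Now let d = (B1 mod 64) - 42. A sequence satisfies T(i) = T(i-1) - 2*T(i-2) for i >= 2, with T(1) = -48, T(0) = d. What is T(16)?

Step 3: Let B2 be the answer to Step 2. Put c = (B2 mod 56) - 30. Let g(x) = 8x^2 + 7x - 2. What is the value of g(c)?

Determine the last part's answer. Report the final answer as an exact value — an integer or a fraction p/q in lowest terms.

Step 1: -9*(9)^4 + 2*(9)^3 - 7*(9)^2 - 6*(9)^1 + 5 = (-59049) + (1458) + (-567) + (-54) + (5) = -58207; answer -58207
Step 2: B1 = -58207; d = -9; T(2) = 1*(-48) - 2*(-9) = -30; iterating: T(2)=-30, T(3)=66, T(4)=126, T(5)=-6, T(6)=-258, T(7)=-246, T(8)=270, T(9)=762, T(10)=222, T(11)=-1302, T(12)=-1746, T(13)=858, T(14)=4350, T(15)=2634, T(16)=-6066; answer -6066
Step 3: B2 = -6066; c = 8; 8*(8)^2 + 7*(8)^1 - 2 = (512) + (56) + (-2) = 566; answer 566

566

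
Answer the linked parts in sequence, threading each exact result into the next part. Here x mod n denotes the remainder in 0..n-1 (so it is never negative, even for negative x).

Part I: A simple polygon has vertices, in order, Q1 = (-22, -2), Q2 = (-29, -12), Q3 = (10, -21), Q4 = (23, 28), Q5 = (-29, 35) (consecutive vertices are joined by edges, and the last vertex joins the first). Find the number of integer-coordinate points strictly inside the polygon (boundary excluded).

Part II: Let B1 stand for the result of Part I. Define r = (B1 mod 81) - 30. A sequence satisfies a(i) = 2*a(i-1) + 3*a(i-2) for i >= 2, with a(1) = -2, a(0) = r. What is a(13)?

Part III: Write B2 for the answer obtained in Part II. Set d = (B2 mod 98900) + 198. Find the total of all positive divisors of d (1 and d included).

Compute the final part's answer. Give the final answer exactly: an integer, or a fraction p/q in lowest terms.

Part I: cross terms: (-22*-12 - -29*-2)=206, (-29*-21 - 10*-12)=729, (10*28 - 23*-21)=763, (23*35 - -29*28)=1617, (-29*-2 - -22*35)=828; twice the area = |4143| = 4143; area = 4143/2; boundary points = 1 + 3 + 1 + 1 + 1 = 7; strictly interior points = area - boundary/2 + 1 = 2069; answer 2069
Part II: B1 = 2069; r = 14; a(2) = 2*(-2) + 3*(14) = 38; iterating: a(2)=38, a(3)=70, a(4)=254, a(5)=718, a(6)=2198, a(7)=6550, a(8)=19694, a(9)=59038, a(10)=177158, a(11)=531430, a(12)=1594334, a(13)=4782958; answer 4782958
Part III: B2 = 4782958; d = 35956; 35956 = 2^2 * 89 * 101; sigma = (1 + 2 + 4) * (1 + 89) * (1 + 101) = 7 * 90 * 102 = 64260; answer 64260

64260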